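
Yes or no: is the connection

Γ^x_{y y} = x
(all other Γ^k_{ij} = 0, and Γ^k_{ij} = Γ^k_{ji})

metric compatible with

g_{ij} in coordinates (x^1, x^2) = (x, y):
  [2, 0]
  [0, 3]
Using ∇_k g_{ij} = ∂_k g_{ij} - Γ^m_{ki} g_{mj} - Γ^m_{kj} g_{im}:
∇_y g_{xy} = (0) - (0) - (2*x) = -2*x ≠ 0
So the connection is not metric compatible (it is not the Levi-Civita connection).
No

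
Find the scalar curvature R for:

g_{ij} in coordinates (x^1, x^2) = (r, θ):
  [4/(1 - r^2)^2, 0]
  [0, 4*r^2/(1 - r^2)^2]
Non-zero Christoffel symbols (Γ^k_{ij} = Γ^k_{ji}):
Γ^r_{r r} = 2*r/(1 - r^2)
Γ^r_{θ θ} = (r^3 + r)/(r^2 - 1)
Γ^θ_{r θ} = (-r^2 - 1)/(r^3 - r)
Ricci tensor (R_{ij} = R^k_{ikj}): R_{rr} = -4/(r^2 - 1)^2, R_{rθ} = 0, R_{θθ} = -4*r^2/(r^2 - 1)^2
Inverse metric: g^{rr} = (1 - r^2)^2/4, g^{θθ} = (1 - r^2)^2/(4*r^2)
R = g^{ij} R_{ij} = ((1 - r^2)^2/4)(-4/(r^2 - 1)^2) + ((1 - r^2)^2/(4*r^2))(-4*r^2/(r^2 - 1)^2) = -2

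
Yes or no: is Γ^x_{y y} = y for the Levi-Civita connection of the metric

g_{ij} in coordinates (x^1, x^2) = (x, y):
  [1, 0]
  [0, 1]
Γ^x_{y y} = (1/2) g^{xx} (∂_y g_{xy} + ∂_y g_{xy} - ∂_x g_{yy}) = (1/2)(1)((0) + (0) - (0)) = 0
This differs from the proposed value y.
No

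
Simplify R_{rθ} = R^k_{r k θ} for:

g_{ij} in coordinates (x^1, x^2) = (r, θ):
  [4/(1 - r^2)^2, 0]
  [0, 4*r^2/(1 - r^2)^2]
Non-zero Christoffel symbols (Γ^k_{ij} = Γ^k_{ji}):
Γ^r_{r r} = 2*r/(1 - r^2)
Γ^r_{θ θ} = (r^3 + r)/(r^2 - 1)
Γ^θ_{r θ} = (-r^2 - 1)/(r^3 - r)
R^r_{r r θ} = 0 (a repeated index in an antisymmetric pair)
R^θ_{r θ θ} = 0 (a repeated index in an antisymmetric pair)
R_{rθ} = R^r_{r r θ} + R^θ_{r θ θ} = (0) + (0) = 0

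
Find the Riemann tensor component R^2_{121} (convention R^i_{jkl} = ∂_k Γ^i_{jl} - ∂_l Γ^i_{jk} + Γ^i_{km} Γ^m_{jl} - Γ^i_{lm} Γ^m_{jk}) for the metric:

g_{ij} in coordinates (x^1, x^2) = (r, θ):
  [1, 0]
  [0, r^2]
Non-zero Christoffel symbols (Γ^k_{ij} = Γ^k_{ji}):
Γ^r_{θ θ} = -r
Γ^θ_{r θ} = 1/r
R^θ_{r θ r} = ∂_θ Γ^θ_{r r} - ∂_r Γ^θ_{r θ} + Γ^θ_{θ m} Γ^m_{r r} - Γ^θ_{r m} Γ^m_{r θ}
  = (0) - (-1/r^2) + (0) - (1/r^2) = 0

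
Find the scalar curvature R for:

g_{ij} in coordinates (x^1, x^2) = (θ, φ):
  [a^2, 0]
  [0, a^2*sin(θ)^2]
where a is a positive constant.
Non-zero Christoffel symbols (Γ^k_{ij} = Γ^k_{ji}):
Γ^θ_{φ φ} = -sin(2*θ)/2
Γ^φ_{θ φ} = 1/tan(θ)
Ricci tensor (R_{ij} = R^k_{ikj}): R_{θθ} = 1, R_{θφ} = 0, R_{φφ} = sin(θ)^2
Inverse metric: g^{θθ} = 1/a^2, g^{φφ} = 1/(a^2*sin(θ)^2)
R = g^{ij} R_{ij} = (1/a^2)(1) + (1/(a^2*sin(θ)^2))(sin(θ)^2) = 2/a^2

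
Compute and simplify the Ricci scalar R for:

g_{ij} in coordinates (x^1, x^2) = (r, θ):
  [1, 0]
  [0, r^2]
Non-zero Christoffel symbols (Γ^k_{ij} = Γ^k_{ji}):
Γ^r_{θ θ} = -r
Γ^θ_{r θ} = 1/r
Ricci tensor (R_{ij} = R^k_{ikj}): R_{rr} = 0, R_{rθ} = 0, R_{θθ} = 0
Inverse metric: g^{rr} = 1, g^{θθ} = 1/r^2
R = g^{ij} R_{ij} = (1)(0) + (1/r^2)(0) = 0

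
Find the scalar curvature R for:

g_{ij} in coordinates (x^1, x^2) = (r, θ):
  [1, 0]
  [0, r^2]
Non-zero Christoffel symbols (Γ^k_{ij} = Γ^k_{ji}):
Γ^r_{θ θ} = -r
Γ^θ_{r θ} = 1/r
Ricci tensor (R_{ij} = R^k_{ikj}): R_{rr} = 0, R_{rθ} = 0, R_{θθ} = 0
Inverse metric: g^{rr} = 1, g^{θθ} = 1/r^2
R = g^{ij} R_{ij} = (1)(0) + (1/r^2)(0) = 0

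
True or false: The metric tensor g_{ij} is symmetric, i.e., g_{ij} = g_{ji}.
By definition the metric is a symmetric bilinear form, g_{ij} = g_{ji}.
True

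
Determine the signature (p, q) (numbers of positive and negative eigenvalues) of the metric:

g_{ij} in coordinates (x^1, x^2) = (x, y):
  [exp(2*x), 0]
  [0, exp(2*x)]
The metric is diagonal, so its eigenvalues are the diagonal entries: exp(2*x), exp(2*x) (at a generic point, where coordinate-dependent entries are positive).
2 positive, 0 negative.
(2, 0) - Riemannian (positive definite)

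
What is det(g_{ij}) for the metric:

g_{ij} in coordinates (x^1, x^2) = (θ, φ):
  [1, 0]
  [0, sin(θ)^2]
For a 2×2 metric: det(g) = g_{11}·g_{22} - g_{12}·g_{21}
= (1)·(sin(θ)^2) - (0)·(0)
= sin(θ)^2 - 0
det(g) = sin(θ)^2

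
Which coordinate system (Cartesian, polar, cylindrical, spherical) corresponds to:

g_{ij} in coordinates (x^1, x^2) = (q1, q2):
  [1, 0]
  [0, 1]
All components are constant and the metric is the identity, i.e. orthonormal rectilinear coordinates.
Cartesian (2D) coordinates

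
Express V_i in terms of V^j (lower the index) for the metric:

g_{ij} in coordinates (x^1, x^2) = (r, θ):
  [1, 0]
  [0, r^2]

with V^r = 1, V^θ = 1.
V_i = g_{ij} V^j:
V_r = (1)(1) + (0)(1) = 1
V_θ = (0)(1) + (r^2)(1) = r^2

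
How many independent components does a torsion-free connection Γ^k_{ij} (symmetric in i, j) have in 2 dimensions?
Γ^k_{ij} has n choices for the upper index and n(n+1)/2 independent symmetric lower index pairs.
Total = 2 × 2×3/2 = 2 × 3 = 6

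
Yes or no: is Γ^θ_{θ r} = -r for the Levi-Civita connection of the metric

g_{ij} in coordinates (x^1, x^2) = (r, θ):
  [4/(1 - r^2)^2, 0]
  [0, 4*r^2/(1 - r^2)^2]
Γ^θ_{θ r} = (1/2) g^{θθ} (∂_θ g_{θr} + ∂_r g_{θθ} - ∂_θ g_{θr}) = (1/2)((1 - r^2)^2/(4*r^2))((0) + (-8*(r^3 + r)/(r^2 - 1)^3) - (0)) = (-r^2 - 1)/(r^3 - r)
This differs from the proposed value -r.
No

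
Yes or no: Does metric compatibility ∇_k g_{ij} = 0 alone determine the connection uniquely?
One also needs vanishing torsion; metric compatibility plus torsion-freeness singles out the Levi-Civita connection.
No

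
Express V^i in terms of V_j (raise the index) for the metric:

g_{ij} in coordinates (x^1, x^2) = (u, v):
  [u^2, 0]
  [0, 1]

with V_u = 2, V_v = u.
Inverse metric (diagonal): g^{uu} = 1/u^2, g^{vv} = 1
V^i = g^{ij} V_j:
V^u = (1/u^2)(2) + (0)(u) = 2/u^2
V^v = (0)(2) + (1)(u) = u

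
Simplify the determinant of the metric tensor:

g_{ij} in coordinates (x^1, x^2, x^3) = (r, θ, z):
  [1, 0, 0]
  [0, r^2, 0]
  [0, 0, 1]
Diagonal metric: det(g) = g_{11}·g_{22}·g_{33}
= (1)·(r^2)·(1)
det(g) = r^2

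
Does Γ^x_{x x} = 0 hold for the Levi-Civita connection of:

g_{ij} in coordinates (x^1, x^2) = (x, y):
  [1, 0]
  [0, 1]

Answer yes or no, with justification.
Γ^x_{x x} = (1/2) g^{xx} (∂_x g_{xx} + ∂_x g_{xx} - ∂_x g_{xx}) = (1/2)(1)((0) + (0) - (0)) = 0
This equals the proposed value 0.
Yes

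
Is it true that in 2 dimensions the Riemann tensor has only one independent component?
The number of independent components is n^2(n^2-1)/12 = 4·3/12 = 1 for n = 2 (e.g. R_{1212}).
Yes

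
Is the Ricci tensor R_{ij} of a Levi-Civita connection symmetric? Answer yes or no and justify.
R_{ij} = R^k_{ikj}; the pair symmetry R_{kilj} = R_{ljki} gives R_{ij} = R_{ji}.
Yes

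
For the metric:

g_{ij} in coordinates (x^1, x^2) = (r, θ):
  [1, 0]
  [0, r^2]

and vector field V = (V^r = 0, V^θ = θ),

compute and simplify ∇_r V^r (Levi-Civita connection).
Non-zero Christoffel symbols:
Γ^r_{θ θ} = -r
Γ^θ_{r θ} = 1/r
∇_r V^r = ∂_r V^r + Γ^r_{r j} V^j
  = (0) + (0)(0) + (0)(θ)
  = 0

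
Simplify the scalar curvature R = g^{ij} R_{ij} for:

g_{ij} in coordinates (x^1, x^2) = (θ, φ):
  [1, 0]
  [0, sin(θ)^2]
Non-zero Christoffel symbols (Γ^k_{ij} = Γ^k_{ji}):
Γ^θ_{φ φ} = -sin(2*θ)/2
Γ^φ_{θ φ} = 1/tan(θ)
Ricci tensor (R_{ij} = R^k_{ikj}): R_{θθ} = 1, R_{θφ} = 0, R_{φφ} = sin(θ)^2
Inverse metric: g^{θθ} = 1, g^{φφ} = 1/sin(θ)^2
R = g^{ij} R_{ij} = (1)(1) + (1/sin(θ)^2)(sin(θ)^2) = 2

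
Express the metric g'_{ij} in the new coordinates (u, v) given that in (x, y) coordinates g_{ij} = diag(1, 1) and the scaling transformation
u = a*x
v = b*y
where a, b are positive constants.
Invert the transformation: x = u/a, y = v/b
g'_{ij} = (∂x^k/∂x'^i)(∂x^l/∂x'^j) g_{kl}; with g_{kl} = δ_{kl} this is Σ_k (∂x^k/∂x'^i)(∂x^k/∂x'^j).
Jacobian: ∂x/∂u = 1/a, ∂x/∂v = 0, ∂y/∂u = 0, ∂y/∂v = 1/b
g'_{uu} = (1/a)(1/a) + (0)(0) = 1/a^2
g'_{uv} = (1/a)(0) + (0)(1/b) = 0
g'_{vv} = (0)(0) + (1/b)(1/b) = 1/b^2
g'_{ij} = diag(1/a^2, 1/b^2)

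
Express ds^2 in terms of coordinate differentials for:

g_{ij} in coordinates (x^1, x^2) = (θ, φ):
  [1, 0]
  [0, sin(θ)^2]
ds^2 = g_{ij} dx^i dx^j; only the non-zero components contribute.
ds^2 = dθ^2 + sin(θ)^2 dφ^2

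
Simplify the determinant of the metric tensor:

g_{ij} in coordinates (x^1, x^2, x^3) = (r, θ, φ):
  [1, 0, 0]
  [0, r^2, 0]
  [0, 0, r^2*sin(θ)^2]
Diagonal metric: det(g) = g_{11}·g_{22}·g_{33}
= (1)·(r^2)·(r^2*sin(θ)^2)
det(g) = r^4*sin(θ)^2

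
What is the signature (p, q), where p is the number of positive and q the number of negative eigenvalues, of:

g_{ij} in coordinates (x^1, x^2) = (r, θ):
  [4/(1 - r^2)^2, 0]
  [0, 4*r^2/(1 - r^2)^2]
The metric is diagonal, so its eigenvalues are the diagonal entries: 4/(1 - r^2)^2, 4*r^2/(1 - r^2)^2 (at a generic point, where coordinate-dependent entries are positive).
2 positive, 0 negative.
(2, 0) - Riemannian (positive definite)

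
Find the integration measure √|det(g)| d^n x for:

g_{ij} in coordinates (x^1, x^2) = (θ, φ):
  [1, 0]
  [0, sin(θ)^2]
det(g) = sin(θ)^2
√|det(g)| = sin(θ) (taking 0 < θ < π so that |sin(θ)| = sin(θ))
Volume element: dV = sin(θ) dθ dφ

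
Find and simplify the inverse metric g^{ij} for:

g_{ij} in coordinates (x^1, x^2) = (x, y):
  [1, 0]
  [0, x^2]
The metric is diagonal, so g^{ij} is diagonal with entries 1/g_{ii}: diag(1, 1/(x^2)).
g^{ij}:
  [1, 0]
  [0, 1/x^2]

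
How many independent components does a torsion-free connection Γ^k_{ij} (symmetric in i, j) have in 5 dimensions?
Γ^k_{ij} has n choices for the upper index and n(n+1)/2 independent symmetric lower index pairs.
Total = 5 × 5×6/2 = 5 × 15 = 75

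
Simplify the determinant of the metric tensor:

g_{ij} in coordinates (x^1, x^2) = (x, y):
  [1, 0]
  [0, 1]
For a 2×2 metric: det(g) = g_{11}·g_{22} - g_{12}·g_{21}
= (1)·(1) - (0)·(0)
= 1 - 0
det(g) = 1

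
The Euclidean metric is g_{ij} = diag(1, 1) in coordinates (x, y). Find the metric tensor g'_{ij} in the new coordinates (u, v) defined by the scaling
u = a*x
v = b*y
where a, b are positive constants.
Invert the transformation: x = u/a, y = v/b
g'_{ij} = (∂x^k/∂x'^i)(∂x^l/∂x'^j) g_{kl}; with g_{kl} = δ_{kl} this is Σ_k (∂x^k/∂x'^i)(∂x^k/∂x'^j).
Jacobian: ∂x/∂u = 1/a, ∂x/∂v = 0, ∂y/∂u = 0, ∂y/∂v = 1/b
g'_{uu} = (1/a)(1/a) + (0)(0) = 1/a^2
g'_{uv} = (1/a)(0) + (0)(1/b) = 0
g'_{vv} = (0)(0) + (1/b)(1/b) = 1/b^2
g'_{ij} = diag(1/a^2, 1/b^2)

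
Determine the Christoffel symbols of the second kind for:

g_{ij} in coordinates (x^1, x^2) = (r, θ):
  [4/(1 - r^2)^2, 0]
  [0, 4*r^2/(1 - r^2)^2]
Using Γ^k_{ij} = (1/2) g^{km} (∂_i g_{mj} + ∂_j g_{mi} - ∂_m g_{ij}); the metric is diagonal, so only the m = k term contributes.
Non-zero symbols (using the symmetry Γ^k_{ij} = Γ^k_{ji}):
Γ^r_{r r} = (1/2) g^{rr} (∂_r g_{rr} + ∂_r g_{rr} - ∂_r g_{rr}) = (1/2)((1 - r^2)^2/4)((16*r/(1 - r^2)^3) + (16*r/(1 - r^2)^3) - (16*r/(1 - r^2)^3)) = 2*r/(1 - r^2)
Γ^r_{θ θ} = (1/2) g^{rr} (∂_θ g_{rθ} + ∂_θ g_{rθ} - ∂_r g_{θθ}) = (1/2)((1 - r^2)^2/4)((0) + (0) - (-8*(r^3 + r)/(r^2 - 1)^3)) = (r^3 + r)/(r^2 - 1)
Γ^θ_{r θ} = (1/2) g^{θθ} (∂_r g_{θθ} + ∂_θ g_{θr} - ∂_θ g_{rθ}) = (1/2)((1 - r^2)^2/(4*r^2))((-8*(r^3 + r)/(r^2 - 1)^3) + (0) - (0)) = (-r^2 - 1)/(r^3 - r)
All other Christoffel symbols are zero.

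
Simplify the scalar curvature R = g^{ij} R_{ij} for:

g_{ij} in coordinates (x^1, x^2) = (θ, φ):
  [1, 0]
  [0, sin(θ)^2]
Non-zero Christoffel symbols (Γ^k_{ij} = Γ^k_{ji}):
Γ^θ_{φ φ} = -sin(2*θ)/2
Γ^φ_{θ φ} = 1/tan(θ)
Ricci tensor (R_{ij} = R^k_{ikj}): R_{θθ} = 1, R_{θφ} = 0, R_{φφ} = sin(θ)^2
Inverse metric: g^{θθ} = 1, g^{φφ} = 1/sin(θ)^2
R = g^{ij} R_{ij} = (1)(1) + (1/sin(θ)^2)(sin(θ)^2) = 2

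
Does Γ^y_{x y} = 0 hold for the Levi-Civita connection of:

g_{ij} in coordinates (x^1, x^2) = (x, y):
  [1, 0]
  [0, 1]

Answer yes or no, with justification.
Γ^y_{x y} = (1/2) g^{yy} (∂_x g_{yy} + ∂_y g_{yx} - ∂_y g_{xy}) = (1/2)(1)((0) + (0) - (0)) = 0
This equals the proposed value 0.
Yes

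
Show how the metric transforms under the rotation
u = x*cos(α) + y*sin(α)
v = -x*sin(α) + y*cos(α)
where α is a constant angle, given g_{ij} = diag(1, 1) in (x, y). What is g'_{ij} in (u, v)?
Invert the transformation: x = u*cos(α) - v*sin(α), y = u*sin(α) + v*cos(α)
g'_{ij} = (∂x^k/∂x'^i)(∂x^l/∂x'^j) g_{kl}; with g_{kl} = δ_{kl} this is Σ_k (∂x^k/∂x'^i)(∂x^k/∂x'^j).
Jacobian: ∂x/∂u = cos(α), ∂x/∂v = -sin(α), ∂y/∂u = sin(α), ∂y/∂v = cos(α)
g'_{uu} = (cos(α))(cos(α)) + (sin(α))(sin(α)) = 1
g'_{uv} = (cos(α))(-sin(α)) + (sin(α))(cos(α)) = 0
g'_{vv} = (-sin(α))(-sin(α)) + (cos(α))(cos(α)) = 1
g'_{ij} = diag(1, 1)
The Euclidean metric is invariant under rotations.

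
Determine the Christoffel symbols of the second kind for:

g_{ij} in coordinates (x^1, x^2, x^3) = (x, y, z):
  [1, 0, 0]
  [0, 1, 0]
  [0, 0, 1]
Using Γ^k_{ij} = (1/2) g^{km} (∂_i g_{mj} + ∂_j g_{mi} - ∂_m g_{ij}); the metric is diagonal, so only the m = k term contributes.
Every metric component is constant, so all ∂_m g_{ij} = 0 and every Christoffel symbol vanishes.
All Christoffel symbols are zero.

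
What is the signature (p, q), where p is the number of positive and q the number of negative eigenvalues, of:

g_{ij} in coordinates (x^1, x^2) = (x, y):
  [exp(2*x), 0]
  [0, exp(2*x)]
The metric is diagonal, so its eigenvalues are the diagonal entries: exp(2*x), exp(2*x) (at a generic point, where coordinate-dependent entries are positive).
2 positive, 0 negative.
(2, 0) - Riemannian (positive definite)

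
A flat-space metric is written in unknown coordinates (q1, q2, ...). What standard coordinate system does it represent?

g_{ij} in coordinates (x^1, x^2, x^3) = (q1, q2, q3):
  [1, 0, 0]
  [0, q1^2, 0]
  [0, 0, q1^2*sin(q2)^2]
The line element ds^2 = dq1^2 + q1^2 dq2^2 + q1^2 sin(q2)^2 dq3^2 is dr^2 + r^2 dθ^2 + r^2 sin(θ)^2 dφ^2 with q1 = r, q2 = θ, q3 = φ.
spherical coordinates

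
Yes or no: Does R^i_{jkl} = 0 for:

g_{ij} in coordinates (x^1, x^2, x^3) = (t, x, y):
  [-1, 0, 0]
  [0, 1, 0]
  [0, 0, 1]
All metric components are constant, so every Christoffel symbol vanishes and R^i_{jkl} = 0.
Yes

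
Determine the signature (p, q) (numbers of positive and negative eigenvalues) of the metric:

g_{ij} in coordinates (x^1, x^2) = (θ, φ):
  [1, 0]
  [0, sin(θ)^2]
The metric is diagonal, so its eigenvalues are the diagonal entries: 1, sin(θ)^2 (at a generic point, where coordinate-dependent entries are positive).
2 positive, 0 negative.
(2, 0) - Riemannian (positive definite)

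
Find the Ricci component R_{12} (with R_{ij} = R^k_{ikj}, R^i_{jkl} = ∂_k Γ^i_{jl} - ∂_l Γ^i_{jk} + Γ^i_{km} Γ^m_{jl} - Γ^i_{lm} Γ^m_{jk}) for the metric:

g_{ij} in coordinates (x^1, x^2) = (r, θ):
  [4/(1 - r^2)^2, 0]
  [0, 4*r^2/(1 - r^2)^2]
Non-zero Christoffel symbols (Γ^k_{ij} = Γ^k_{ji}):
Γ^r_{r r} = 2*r/(1 - r^2)
Γ^r_{θ θ} = (r^3 + r)/(r^2 - 1)
Γ^θ_{r θ} = (-r^2 - 1)/(r^3 - r)
R^r_{r r θ} = 0 (a repeated index in an antisymmetric pair)
R^θ_{r θ θ} = 0 (a repeated index in an antisymmetric pair)
R_{rθ} = R^r_{r r θ} + R^θ_{r θ θ} = (0) + (0) = 0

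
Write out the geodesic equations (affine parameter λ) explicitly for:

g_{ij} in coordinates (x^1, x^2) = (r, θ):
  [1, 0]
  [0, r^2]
Geodesic equation: d^2x^k/dλ^2 + Γ^k_{ij} (dx^i/dλ)(dx^j/dλ) = 0.
Non-zero Christoffel symbols:
Γ^r_{θ θ} = -r
Γ^θ_{r θ} = 1/r
Substituting (the symmetric pair Γ^k_{ij}, Γ^k_{ji} combines into a factor 2):
d^2r/dλ^2 - r (dθ/dλ)^2 = 0
d^2θ/dλ^2 + (2/r) (dr/dλ)(dθ/dλ) = 0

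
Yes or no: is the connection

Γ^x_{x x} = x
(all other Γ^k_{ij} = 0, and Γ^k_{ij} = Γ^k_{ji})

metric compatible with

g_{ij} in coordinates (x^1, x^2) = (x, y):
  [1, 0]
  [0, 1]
Using ∇_k g_{ij} = ∂_k g_{ij} - Γ^m_{ki} g_{mj} - Γ^m_{kj} g_{im}:
∇_x g_{xx} = (0) - (x) - (x) = -2*x ≠ 0
So the connection is not metric compatible (it is not the Levi-Civita connection).
No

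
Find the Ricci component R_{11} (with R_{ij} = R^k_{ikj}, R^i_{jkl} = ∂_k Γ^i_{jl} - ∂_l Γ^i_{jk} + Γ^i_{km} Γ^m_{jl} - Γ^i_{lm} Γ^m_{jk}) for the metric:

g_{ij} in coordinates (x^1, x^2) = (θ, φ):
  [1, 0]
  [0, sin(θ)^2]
Non-zero Christoffel symbols (Γ^k_{ij} = Γ^k_{ji}):
Γ^θ_{φ φ} = -sin(2*θ)/2
Γ^φ_{θ φ} = 1/tan(θ)
R^θ_{θ θ θ} = 0 (a repeated index in an antisymmetric pair)
R^φ_{θ φ θ} = ∂_φ Γ^φ_{θ θ} - ∂_θ Γ^φ_{θ φ} + Γ^φ_{φ m} Γ^m_{θ θ} - Γ^φ_{θ m} Γ^m_{θ φ}
  = (0) - (-1/sin(θ)^2) + (0) - (1/tan(θ)^2) = 1
R_{θθ} = R^θ_{θ θ θ} + R^φ_{θ φ θ} = (0) + (1) = 1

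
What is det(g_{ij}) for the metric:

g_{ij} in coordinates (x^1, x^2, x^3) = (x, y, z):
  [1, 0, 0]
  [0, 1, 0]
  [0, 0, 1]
Diagonal metric: det(g) = g_{11}·g_{22}·g_{33}
= (1)·(1)·(1)
det(g) = 1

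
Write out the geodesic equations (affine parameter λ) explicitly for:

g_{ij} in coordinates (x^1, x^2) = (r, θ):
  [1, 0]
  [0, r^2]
Geodesic equation: d^2x^k/dλ^2 + Γ^k_{ij} (dx^i/dλ)(dx^j/dλ) = 0.
Non-zero Christoffel symbols:
Γ^r_{θ θ} = -r
Γ^θ_{r θ} = 1/r
Substituting (the symmetric pair Γ^k_{ij}, Γ^k_{ji} combines into a factor 2):
d^2r/dλ^2 - r (dθ/dλ)^2 = 0
d^2θ/dλ^2 + (2/r) (dr/dλ)(dθ/dλ) = 0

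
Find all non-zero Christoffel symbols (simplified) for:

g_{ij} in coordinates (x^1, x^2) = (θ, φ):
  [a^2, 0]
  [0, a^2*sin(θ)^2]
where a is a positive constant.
Using Γ^k_{ij} = (1/2) g^{km} (∂_i g_{mj} + ∂_j g_{mi} - ∂_m g_{ij}); the metric is diagonal, so only the m = k term contributes.
Non-zero symbols (using the symmetry Γ^k_{ij} = Γ^k_{ji}):
Γ^θ_{φ φ} = (1/2) g^{θθ} (∂_φ g_{θφ} + ∂_φ g_{θφ} - ∂_θ g_{φφ}) = (1/2)(1/a^2)((0) + (0) - (a^2*sin(2*θ))) = -sin(2*θ)/2
Γ^φ_{θ φ} = (1/2) g^{φφ} (∂_θ g_{φφ} + ∂_φ g_{φθ} - ∂_φ g_{θφ}) = (1/2)(1/(a^2*sin(θ)^2))((a^2*sin(2*θ)) + (0) - (0)) = 1/tan(θ)
All other Christoffel symbols are zero.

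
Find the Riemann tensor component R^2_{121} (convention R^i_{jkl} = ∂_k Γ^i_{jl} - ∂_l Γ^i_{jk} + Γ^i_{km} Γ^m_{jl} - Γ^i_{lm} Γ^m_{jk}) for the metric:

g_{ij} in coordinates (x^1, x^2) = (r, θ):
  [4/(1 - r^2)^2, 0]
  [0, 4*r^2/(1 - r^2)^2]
Non-zero Christoffel symbols (Γ^k_{ij} = Γ^k_{ji}):
Γ^r_{r r} = 2*r/(1 - r^2)
Γ^r_{θ θ} = (r^3 + r)/(r^2 - 1)
Γ^θ_{r θ} = (-r^2 - 1)/(r^3 - r)
R^θ_{r θ r} = ∂_θ Γ^θ_{r r} - ∂_r Γ^θ_{r θ} + Γ^θ_{θ m} Γ^m_{r r} - Γ^θ_{r m} Γ^m_{r θ}
  = (0) - ((r^4 + 4*r^2 - 1)/(r^3 - r)^2) + (2*(r^2 + 1)/(r^2 - 1)^2) - ((r^2 + 1)^2/(r^3 - r)^2) = -4/(r^2 - 1)^2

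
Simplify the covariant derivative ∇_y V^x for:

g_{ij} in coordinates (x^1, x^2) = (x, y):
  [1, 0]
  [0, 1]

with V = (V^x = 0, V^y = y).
All Christoffel symbols are zero.
∇_y V^x = ∂_y V^x + Γ^x_{y j} V^j
  = (0) + (0)(0) + (0)(y)
  = 0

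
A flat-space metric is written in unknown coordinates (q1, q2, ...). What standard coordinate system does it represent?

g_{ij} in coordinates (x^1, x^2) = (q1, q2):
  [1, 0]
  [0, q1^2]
The line element ds^2 = dq1^2 + q1^2 dq2^2 is dr^2 + r^2 dθ^2 with q1 = r, q2 = θ.
polar coordinates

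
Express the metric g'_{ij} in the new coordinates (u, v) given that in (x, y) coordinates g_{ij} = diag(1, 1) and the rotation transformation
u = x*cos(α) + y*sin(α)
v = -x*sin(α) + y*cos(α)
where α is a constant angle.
Invert the transformation: x = u*cos(α) - v*sin(α), y = u*sin(α) + v*cos(α)
g'_{ij} = (∂x^k/∂x'^i)(∂x^l/∂x'^j) g_{kl}; with g_{kl} = δ_{kl} this is Σ_k (∂x^k/∂x'^i)(∂x^k/∂x'^j).
Jacobian: ∂x/∂u = cos(α), ∂x/∂v = -sin(α), ∂y/∂u = sin(α), ∂y/∂v = cos(α)
g'_{uu} = (cos(α))(cos(α)) + (sin(α))(sin(α)) = 1
g'_{uv} = (cos(α))(-sin(α)) + (sin(α))(cos(α)) = 0
g'_{vv} = (-sin(α))(-sin(α)) + (cos(α))(cos(α)) = 1
g'_{ij} = diag(1, 1)
The Euclidean metric is invariant under rotations.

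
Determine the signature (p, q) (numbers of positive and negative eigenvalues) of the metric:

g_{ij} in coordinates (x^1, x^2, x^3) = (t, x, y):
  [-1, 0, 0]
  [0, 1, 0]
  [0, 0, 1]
The metric is diagonal, so its eigenvalues are the diagonal entries: -1, 1, 1 (at a generic point, where coordinate-dependent entries are positive).
2 positive, 1 negative.
(2, 1) - Lorentzian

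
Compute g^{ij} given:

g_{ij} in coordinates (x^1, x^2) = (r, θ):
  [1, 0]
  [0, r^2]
The metric is diagonal, so g^{ij} is diagonal with entries 1/g_{ii}: diag(1, 1/(r^2)).
g^{ij}:
  [1, 0]
  [0, 1/r^2]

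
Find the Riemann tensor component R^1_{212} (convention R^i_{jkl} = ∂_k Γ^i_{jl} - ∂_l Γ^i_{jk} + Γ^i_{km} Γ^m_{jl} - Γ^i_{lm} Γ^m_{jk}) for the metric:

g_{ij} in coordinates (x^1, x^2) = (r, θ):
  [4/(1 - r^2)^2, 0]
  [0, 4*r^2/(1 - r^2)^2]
Non-zero Christoffel symbols (Γ^k_{ij} = Γ^k_{ji}):
Γ^r_{r r} = 2*r/(1 - r^2)
Γ^r_{θ θ} = (r^3 + r)/(r^2 - 1)
Γ^θ_{r θ} = (-r^2 - 1)/(r^3 - r)
R^r_{θ r θ} = ∂_r Γ^r_{θ θ} - ∂_θ Γ^r_{θ r} + Γ^r_{r m} Γ^m_{θ θ} - Γ^r_{θ m} Γ^m_{θ r}
  = ((r^4 - 4*r^2 - 1)/(r^2 - 1)^2) - (0) + (-2*r^2*(r^2 + 1)/(r^2 - 1)^2) - (-(r^2 + 1)^2/(r^2 - 1)^2) = -4*r^2/(r^2 - 1)^2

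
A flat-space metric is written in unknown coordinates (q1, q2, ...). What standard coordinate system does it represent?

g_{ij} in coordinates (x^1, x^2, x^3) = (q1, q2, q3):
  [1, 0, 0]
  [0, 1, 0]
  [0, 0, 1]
All components are constant and the metric is the identity, i.e. orthonormal rectilinear coordinates.
Cartesian (3D) coordinates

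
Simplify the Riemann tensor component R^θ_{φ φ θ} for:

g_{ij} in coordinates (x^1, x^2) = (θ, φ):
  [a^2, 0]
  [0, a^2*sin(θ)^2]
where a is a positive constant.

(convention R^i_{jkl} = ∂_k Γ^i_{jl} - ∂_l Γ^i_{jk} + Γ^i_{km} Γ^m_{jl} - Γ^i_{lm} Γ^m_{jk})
Non-zero Christoffel symbols (Γ^k_{ij} = Γ^k_{ji}):
Γ^θ_{φ φ} = -sin(2*θ)/2
Γ^φ_{θ φ} = 1/tan(θ)
R^θ_{φ φ θ} = ∂_φ Γ^θ_{φ θ} - ∂_θ Γ^θ_{φ φ} + Γ^θ_{φ m} Γ^m_{φ θ} - Γ^θ_{θ m} Γ^m_{φ φ}
  = (0) - (-cos(2*θ)) + (-cos(θ)^2) - (0) = -sin(θ)^2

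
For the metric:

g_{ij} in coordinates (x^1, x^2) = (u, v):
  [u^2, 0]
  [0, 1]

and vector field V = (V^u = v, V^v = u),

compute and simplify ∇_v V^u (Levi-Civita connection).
Non-zero Christoffel symbols:
Γ^u_{u u} = 1/u
∇_v V^u = ∂_v V^u + Γ^u_{v j} V^j
  = (1) + (0)(v) + (0)(u)
  = 1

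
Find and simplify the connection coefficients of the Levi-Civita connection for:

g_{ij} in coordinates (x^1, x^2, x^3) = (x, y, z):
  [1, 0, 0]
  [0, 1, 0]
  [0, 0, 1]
Using Γ^k_{ij} = (1/2) g^{km} (∂_i g_{mj} + ∂_j g_{mi} - ∂_m g_{ij}); the metric is diagonal, so only the m = k term contributes.
Every metric component is constant, so all ∂_m g_{ij} = 0 and every Christoffel symbol vanishes.
All Christoffel symbols are zero.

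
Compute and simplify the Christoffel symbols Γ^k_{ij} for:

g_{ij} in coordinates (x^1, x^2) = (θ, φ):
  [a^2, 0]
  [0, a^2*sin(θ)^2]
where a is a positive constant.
Using Γ^k_{ij} = (1/2) g^{km} (∂_i g_{mj} + ∂_j g_{mi} - ∂_m g_{ij}); the metric is diagonal, so only the m = k term contributes.
Non-zero symbols (using the symmetry Γ^k_{ij} = Γ^k_{ji}):
Γ^θ_{φ φ} = (1/2) g^{θθ} (∂_φ g_{θφ} + ∂_φ g_{θφ} - ∂_θ g_{φφ}) = (1/2)(1/a^2)((0) + (0) - (a^2*sin(2*θ))) = -sin(2*θ)/2
Γ^φ_{θ φ} = (1/2) g^{φφ} (∂_θ g_{φφ} + ∂_φ g_{φθ} - ∂_φ g_{θφ}) = (1/2)(1/(a^2*sin(θ)^2))((a^2*sin(2*θ)) + (0) - (0)) = 1/tan(θ)
All other Christoffel symbols are zero.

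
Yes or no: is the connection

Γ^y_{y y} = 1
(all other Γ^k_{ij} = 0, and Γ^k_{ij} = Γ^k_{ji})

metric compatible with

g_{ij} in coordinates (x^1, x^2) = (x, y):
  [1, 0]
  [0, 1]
Using ∇_k g_{ij} = ∂_k g_{ij} - Γ^m_{ki} g_{mj} - Γ^m_{kj} g_{im}:
∇_y g_{yy} = (0) - (1) - (1) = -2 ≠ 0
So the connection is not metric compatible (it is not the Levi-Civita connection).
No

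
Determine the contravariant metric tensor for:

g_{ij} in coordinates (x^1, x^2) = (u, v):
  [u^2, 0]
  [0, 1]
The metric is diagonal, so g^{ij} is diagonal with entries 1/g_{ii}: diag(1/(u^2), 1).
g^{ij}:
  [1/u^2, 0]
  [0, 1]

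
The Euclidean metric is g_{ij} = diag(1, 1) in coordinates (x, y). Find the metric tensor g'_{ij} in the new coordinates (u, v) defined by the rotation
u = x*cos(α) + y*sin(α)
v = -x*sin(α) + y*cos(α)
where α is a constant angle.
Invert the transformation: x = u*cos(α) - v*sin(α), y = u*sin(α) + v*cos(α)
g'_{ij} = (∂x^k/∂x'^i)(∂x^l/∂x'^j) g_{kl}; with g_{kl} = δ_{kl} this is Σ_k (∂x^k/∂x'^i)(∂x^k/∂x'^j).
Jacobian: ∂x/∂u = cos(α), ∂x/∂v = -sin(α), ∂y/∂u = sin(α), ∂y/∂v = cos(α)
g'_{uu} = (cos(α))(cos(α)) + (sin(α))(sin(α)) = 1
g'_{uv} = (cos(α))(-sin(α)) + (sin(α))(cos(α)) = 0
g'_{vv} = (-sin(α))(-sin(α)) + (cos(α))(cos(α)) = 1
g'_{ij} = diag(1, 1)
The Euclidean metric is invariant under rotations.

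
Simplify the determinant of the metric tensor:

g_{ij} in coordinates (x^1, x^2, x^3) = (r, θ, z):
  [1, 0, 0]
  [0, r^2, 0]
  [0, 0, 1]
Diagonal metric: det(g) = g_{11}·g_{22}·g_{33}
= (1)·(r^2)·(1)
det(g) = r^2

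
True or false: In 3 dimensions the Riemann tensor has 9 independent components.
n^2(n^2-1)/12 = 9·8/12 = 6 independent components for n = 3.
False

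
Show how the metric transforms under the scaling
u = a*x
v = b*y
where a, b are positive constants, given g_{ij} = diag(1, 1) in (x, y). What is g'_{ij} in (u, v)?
Invert the transformation: x = u/a, y = v/b
g'_{ij} = (∂x^k/∂x'^i)(∂x^l/∂x'^j) g_{kl}; with g_{kl} = δ_{kl} this is Σ_k (∂x^k/∂x'^i)(∂x^k/∂x'^j).
Jacobian: ∂x/∂u = 1/a, ∂x/∂v = 0, ∂y/∂u = 0, ∂y/∂v = 1/b
g'_{uu} = (1/a)(1/a) + (0)(0) = 1/a^2
g'_{uv} = (1/a)(0) + (0)(1/b) = 0
g'_{vv} = (0)(0) + (1/b)(1/b) = 1/b^2
g'_{ij} = diag(1/a^2, 1/b^2)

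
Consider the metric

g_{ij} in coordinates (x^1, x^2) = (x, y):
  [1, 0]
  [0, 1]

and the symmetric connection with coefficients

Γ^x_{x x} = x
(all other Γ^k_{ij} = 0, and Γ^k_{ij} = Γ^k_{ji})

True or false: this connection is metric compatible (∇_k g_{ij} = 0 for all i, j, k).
Using ∇_k g_{ij} = ∂_k g_{ij} - Γ^m_{ki} g_{mj} - Γ^m_{kj} g_{im}:
∇_x g_{xx} = (0) - (x) - (x) = -2*x ≠ 0
So the connection is not metric compatible (it is not the Levi-Civita connection).
False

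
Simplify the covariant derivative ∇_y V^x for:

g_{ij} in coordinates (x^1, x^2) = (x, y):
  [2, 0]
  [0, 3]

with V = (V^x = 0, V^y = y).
All Christoffel symbols are zero.
∇_y V^x = ∂_y V^x + Γ^x_{y j} V^j
  = (0) + (0)(0) + (0)(y)
  = 0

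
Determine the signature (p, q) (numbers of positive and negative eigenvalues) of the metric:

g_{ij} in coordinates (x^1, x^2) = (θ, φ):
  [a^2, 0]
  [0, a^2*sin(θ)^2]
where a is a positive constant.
The metric is diagonal, so its eigenvalues are the diagonal entries: a^2, a^2*sin(θ)^2 (at a generic point, where coordinate-dependent entries are positive).
2 positive, 0 negative.
(2, 0) - Riemannian (positive definite)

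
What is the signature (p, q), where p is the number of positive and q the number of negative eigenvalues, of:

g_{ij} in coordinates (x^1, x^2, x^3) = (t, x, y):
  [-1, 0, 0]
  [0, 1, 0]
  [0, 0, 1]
The metric is diagonal, so its eigenvalues are the diagonal entries: -1, 1, 1 (at a generic point, where coordinate-dependent entries are positive).
2 positive, 1 negative.
(2, 1) - Lorentzian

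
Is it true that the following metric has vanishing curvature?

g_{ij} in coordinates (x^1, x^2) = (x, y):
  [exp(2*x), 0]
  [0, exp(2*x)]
Non-zero Christoffel symbols:
Γ^x_{x x} = 1
Γ^x_{y y} = -1
Γ^y_{x y} = 1
Ricci tensor: R_{xx} = 0, R_{xy} = 0, R_{yy} = 0
All R_{ij} vanish; in 2 dimensions the Riemann tensor is fully determined by the Ricci tensor, so R^i_{jkl} = 0: the metric is flat (curvilinear coordinates on flat space).
Yes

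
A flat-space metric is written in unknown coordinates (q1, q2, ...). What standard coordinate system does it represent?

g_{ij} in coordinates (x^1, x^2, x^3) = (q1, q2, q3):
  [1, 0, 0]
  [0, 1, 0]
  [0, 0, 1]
All components are constant and the metric is the identity, i.e. orthonormal rectilinear coordinates.
Cartesian (3D) coordinates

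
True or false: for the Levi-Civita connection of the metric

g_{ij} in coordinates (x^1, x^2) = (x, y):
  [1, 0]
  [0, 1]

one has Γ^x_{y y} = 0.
Γ^x_{y y} = (1/2) g^{xx} (∂_y g_{xy} + ∂_y g_{xy} - ∂_x g_{yy}) = (1/2)(1)((0) + (0) - (0)) = 0
This equals the proposed value 0.
True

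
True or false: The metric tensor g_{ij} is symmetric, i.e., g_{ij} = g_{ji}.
By definition the metric is a symmetric bilinear form, g_{ij} = g_{ji}.
True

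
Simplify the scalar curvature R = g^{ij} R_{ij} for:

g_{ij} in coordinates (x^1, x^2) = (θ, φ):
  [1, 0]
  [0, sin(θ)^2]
Non-zero Christoffel symbols (Γ^k_{ij} = Γ^k_{ji}):
Γ^θ_{φ φ} = -sin(2*θ)/2
Γ^φ_{θ φ} = 1/tan(θ)
Ricci tensor (R_{ij} = R^k_{ikj}): R_{θθ} = 1, R_{θφ} = 0, R_{φφ} = sin(θ)^2
Inverse metric: g^{θθ} = 1, g^{φφ} = 1/sin(θ)^2
R = g^{ij} R_{ij} = (1)(1) + (1/sin(θ)^2)(sin(θ)^2) = 2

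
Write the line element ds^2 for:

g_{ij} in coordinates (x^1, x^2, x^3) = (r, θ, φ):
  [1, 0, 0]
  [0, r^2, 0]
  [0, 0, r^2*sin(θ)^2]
ds^2 = g_{ij} dx^i dx^j; only the non-zero components contribute.
ds^2 = dr^2 + r^2 dθ^2 + r^2*sin(θ)^2 dφ^2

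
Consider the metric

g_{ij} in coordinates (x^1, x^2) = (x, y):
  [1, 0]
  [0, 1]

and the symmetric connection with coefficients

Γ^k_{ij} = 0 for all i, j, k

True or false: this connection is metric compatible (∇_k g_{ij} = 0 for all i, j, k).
Using ∇_k g_{ij} = ∂_k g_{ij} - Γ^m_{ki} g_{mj} - Γ^m_{kj} g_{im}:
e.g. ∇_x g_{xy} = (0) - (0) - (0) = 0
Every component ∇_k g_{ij} vanishes: the connection is metric compatible.
True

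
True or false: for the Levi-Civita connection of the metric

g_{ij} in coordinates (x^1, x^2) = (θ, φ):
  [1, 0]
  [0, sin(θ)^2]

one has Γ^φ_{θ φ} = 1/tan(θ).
Γ^φ_{θ φ} = (1/2) g^{φφ} (∂_θ g_{φφ} + ∂_φ g_{φθ} - ∂_φ g_{θφ}) = (1/2)(1/sin(θ)^2)((sin(2*θ)) + (0) - (0)) = 1/tan(θ)
This equals the proposed value 1/tan(θ).
True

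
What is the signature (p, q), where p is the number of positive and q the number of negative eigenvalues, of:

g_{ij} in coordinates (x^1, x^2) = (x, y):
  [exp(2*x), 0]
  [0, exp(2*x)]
The metric is diagonal, so its eigenvalues are the diagonal entries: exp(2*x), exp(2*x) (at a generic point, where coordinate-dependent entries are positive).
2 positive, 0 negative.
(2, 0) - Riemannian (positive definite)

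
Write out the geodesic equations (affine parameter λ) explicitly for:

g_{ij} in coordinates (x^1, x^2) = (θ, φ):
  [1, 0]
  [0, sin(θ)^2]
Geodesic equation: d^2x^k/dλ^2 + Γ^k_{ij} (dx^i/dλ)(dx^j/dλ) = 0.
Non-zero Christoffel symbols:
Γ^θ_{φ φ} = -sin(2*θ)/2
Γ^φ_{θ φ} = 1/tan(θ)
Substituting (the symmetric pair Γ^k_{ij}, Γ^k_{ji} combines into a factor 2):
d^2θ/dλ^2 - (sin(2*θ)/2) (dφ/dλ)^2 = 0
d^2φ/dλ^2 + (2/tan(θ)) (dθ/dλ)(dφ/dλ) = 0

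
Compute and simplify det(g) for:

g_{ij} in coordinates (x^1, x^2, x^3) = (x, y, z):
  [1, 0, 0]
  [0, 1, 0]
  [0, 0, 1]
Diagonal metric: det(g) = g_{11}·g_{22}·g_{33}
= (1)·(1)·(1)
det(g) = 1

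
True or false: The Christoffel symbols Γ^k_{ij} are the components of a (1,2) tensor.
Under a change of coordinates Γ picks up an inhomogeneous term ∂²x/∂x'∂x'; e.g. Γ = 0 in Cartesian coordinates but Γ^r_{θθ} = -r in polar coordinates on the same flat plane.
False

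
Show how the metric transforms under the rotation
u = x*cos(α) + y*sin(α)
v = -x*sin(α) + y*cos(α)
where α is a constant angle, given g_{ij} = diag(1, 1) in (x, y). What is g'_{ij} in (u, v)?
Invert the transformation: x = u*cos(α) - v*sin(α), y = u*sin(α) + v*cos(α)
g'_{ij} = (∂x^k/∂x'^i)(∂x^l/∂x'^j) g_{kl}; with g_{kl} = δ_{kl} this is Σ_k (∂x^k/∂x'^i)(∂x^k/∂x'^j).
Jacobian: ∂x/∂u = cos(α), ∂x/∂v = -sin(α), ∂y/∂u = sin(α), ∂y/∂v = cos(α)
g'_{uu} = (cos(α))(cos(α)) + (sin(α))(sin(α)) = 1
g'_{uv} = (cos(α))(-sin(α)) + (sin(α))(cos(α)) = 0
g'_{vv} = (-sin(α))(-sin(α)) + (cos(α))(cos(α)) = 1
g'_{ij} = diag(1, 1)
The Euclidean metric is invariant under rotations.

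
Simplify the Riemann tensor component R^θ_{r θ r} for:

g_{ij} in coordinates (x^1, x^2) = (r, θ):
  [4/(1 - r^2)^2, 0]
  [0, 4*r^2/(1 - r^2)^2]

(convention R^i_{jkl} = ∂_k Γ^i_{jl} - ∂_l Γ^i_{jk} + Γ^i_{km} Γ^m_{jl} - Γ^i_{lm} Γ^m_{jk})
Non-zero Christoffel symbols (Γ^k_{ij} = Γ^k_{ji}):
Γ^r_{r r} = 2*r/(1 - r^2)
Γ^r_{θ θ} = (r^3 + r)/(r^2 - 1)
Γ^θ_{r θ} = (-r^2 - 1)/(r^3 - r)
R^θ_{r θ r} = ∂_θ Γ^θ_{r r} - ∂_r Γ^θ_{r θ} + Γ^θ_{θ m} Γ^m_{r r} - Γ^θ_{r m} Γ^m_{r θ}
  = (0) - ((r^4 + 4*r^2 - 1)/(r^3 - r)^2) + (2*(r^2 + 1)/(r^2 - 1)^2) - ((r^2 + 1)^2/(r^3 - r)^2) = -4/(r^2 - 1)^2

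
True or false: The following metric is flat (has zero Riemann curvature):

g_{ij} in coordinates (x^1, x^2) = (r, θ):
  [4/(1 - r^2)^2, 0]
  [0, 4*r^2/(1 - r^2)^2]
Non-zero Christoffel symbols:
Γ^r_{r r} = 2*r/(1 - r^2)
Γ^r_{θ θ} = (r^3 + r)/(r^2 - 1)
Γ^θ_{r θ} = (-r^2 - 1)/(r^3 - r)
Ricci tensor: R_{rr} = -4/(r^2 - 1)^2, R_{rθ} = 0, R_{θθ} = -4*r^2/(r^2 - 1)^2
The Ricci tensor is non-zero, so the Riemann tensor is non-zero: not flat.
False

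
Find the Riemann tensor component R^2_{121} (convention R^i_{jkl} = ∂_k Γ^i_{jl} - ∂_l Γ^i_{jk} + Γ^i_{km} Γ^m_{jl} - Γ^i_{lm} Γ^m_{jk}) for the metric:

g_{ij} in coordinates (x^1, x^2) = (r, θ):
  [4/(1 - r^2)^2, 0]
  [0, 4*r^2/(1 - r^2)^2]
Non-zero Christoffel symbols (Γ^k_{ij} = Γ^k_{ji}):
Γ^r_{r r} = 2*r/(1 - r^2)
Γ^r_{θ θ} = (r^3 + r)/(r^2 - 1)
Γ^θ_{r θ} = (-r^2 - 1)/(r^3 - r)
R^θ_{r θ r} = ∂_θ Γ^θ_{r r} - ∂_r Γ^θ_{r θ} + Γ^θ_{θ m} Γ^m_{r r} - Γ^θ_{r m} Γ^m_{r θ}
  = (0) - ((r^4 + 4*r^2 - 1)/(r^3 - r)^2) + (2*(r^2 + 1)/(r^2 - 1)^2) - ((r^2 + 1)^2/(r^3 - r)^2) = -4/(r^2 - 1)^2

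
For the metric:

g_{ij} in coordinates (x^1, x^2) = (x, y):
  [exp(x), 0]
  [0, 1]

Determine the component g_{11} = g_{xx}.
With x^1 = x, x^2 = y, g_{11} = g_{xx} is the row-1, column-1 entry of the matrix.
g_{11} = exp(x)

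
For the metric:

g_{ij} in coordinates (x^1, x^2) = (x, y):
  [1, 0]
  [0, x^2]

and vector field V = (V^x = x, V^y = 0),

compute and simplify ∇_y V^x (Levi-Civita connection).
Non-zero Christoffel symbols:
Γ^x_{y y} = -x
Γ^y_{x y} = 1/x
∇_y V^x = ∂_y V^x + Γ^x_{y j} V^j
  = (0) + (0)(x) + (-x)(0)
  = 0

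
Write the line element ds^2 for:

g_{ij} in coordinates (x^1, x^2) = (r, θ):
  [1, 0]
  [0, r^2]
ds^2 = g_{ij} dx^i dx^j; only the non-zero components contribute.
ds^2 = dr^2 + r^2 dθ^2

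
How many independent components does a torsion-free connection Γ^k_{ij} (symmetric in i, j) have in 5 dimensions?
Γ^k_{ij} has n choices for the upper index and n(n+1)/2 independent symmetric lower index pairs.
Total = 5 × 5×6/2 = 5 × 15 = 75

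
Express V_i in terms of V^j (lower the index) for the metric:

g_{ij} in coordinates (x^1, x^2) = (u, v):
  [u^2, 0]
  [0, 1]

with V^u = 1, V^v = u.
V_i = g_{ij} V^j:
V_u = (u^2)(1) + (0)(u) = u^2
V_v = (0)(1) + (1)(u) = u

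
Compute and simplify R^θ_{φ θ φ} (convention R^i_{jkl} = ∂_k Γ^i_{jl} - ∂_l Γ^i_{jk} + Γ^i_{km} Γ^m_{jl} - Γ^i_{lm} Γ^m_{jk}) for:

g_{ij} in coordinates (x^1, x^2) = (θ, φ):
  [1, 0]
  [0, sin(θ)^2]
Non-zero Christoffel symbols (Γ^k_{ij} = Γ^k_{ji}):
Γ^θ_{φ φ} = -sin(2*θ)/2
Γ^φ_{θ φ} = 1/tan(θ)
R^θ_{φ θ φ} = ∂_θ Γ^θ_{φ φ} - ∂_φ Γ^θ_{φ θ} + Γ^θ_{θ m} Γ^m_{φ φ} - Γ^θ_{φ m} Γ^m_{φ θ}
  = (-cos(2*θ)) - (0) + (0) - (-cos(θ)^2) = sin(θ)^2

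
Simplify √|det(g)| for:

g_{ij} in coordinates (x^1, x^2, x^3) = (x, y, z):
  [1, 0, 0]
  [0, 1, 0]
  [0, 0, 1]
det(g) = 1
√|det(g)| = 1
Volume element: dV = 1 dx dy dz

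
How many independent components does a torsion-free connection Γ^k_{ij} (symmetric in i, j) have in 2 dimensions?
Γ^k_{ij} has n choices for the upper index and n(n+1)/2 independent symmetric lower index pairs.
Total = 2 × 2×3/2 = 2 × 3 = 6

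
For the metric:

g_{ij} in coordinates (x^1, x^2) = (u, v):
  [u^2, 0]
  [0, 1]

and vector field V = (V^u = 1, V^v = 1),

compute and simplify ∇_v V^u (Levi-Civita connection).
Non-zero Christoffel symbols:
Γ^u_{u u} = 1/u
∇_v V^u = ∂_v V^u + Γ^u_{v j} V^j
  = (0) + (0)(1) + (0)(1)
  = 0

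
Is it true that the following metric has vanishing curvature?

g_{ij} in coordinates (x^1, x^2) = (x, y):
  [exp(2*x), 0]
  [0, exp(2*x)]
Non-zero Christoffel symbols:
Γ^x_{x x} = 1
Γ^x_{y y} = -1
Γ^y_{x y} = 1
Ricci tensor: R_{xx} = 0, R_{xy} = 0, R_{yy} = 0
All R_{ij} vanish; in 2 dimensions the Riemann tensor is fully determined by the Ricci tensor, so R^i_{jkl} = 0: the metric is flat (curvilinear coordinates on flat space).
Yes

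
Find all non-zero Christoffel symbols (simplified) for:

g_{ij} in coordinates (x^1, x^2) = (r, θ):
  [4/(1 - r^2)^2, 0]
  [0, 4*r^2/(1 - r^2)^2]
Using Γ^k_{ij} = (1/2) g^{km} (∂_i g_{mj} + ∂_j g_{mi} - ∂_m g_{ij}); the metric is diagonal, so only the m = k term contributes.
Non-zero symbols (using the symmetry Γ^k_{ij} = Γ^k_{ji}):
Γ^r_{r r} = (1/2) g^{rr} (∂_r g_{rr} + ∂_r g_{rr} - ∂_r g_{rr}) = (1/2)((1 - r^2)^2/4)((16*r/(1 - r^2)^3) + (16*r/(1 - r^2)^3) - (16*r/(1 - r^2)^3)) = 2*r/(1 - r^2)
Γ^r_{θ θ} = (1/2) g^{rr} (∂_θ g_{rθ} + ∂_θ g_{rθ} - ∂_r g_{θθ}) = (1/2)((1 - r^2)^2/4)((0) + (0) - (-8*(r^3 + r)/(r^2 - 1)^3)) = (r^3 + r)/(r^2 - 1)
Γ^θ_{r θ} = (1/2) g^{θθ} (∂_r g_{θθ} + ∂_θ g_{θr} - ∂_θ g_{rθ}) = (1/2)((1 - r^2)^2/(4*r^2))((-8*(r^3 + r)/(r^2 - 1)^3) + (0) - (0)) = (-r^2 - 1)/(r^3 - r)
All other Christoffel symbols are zero.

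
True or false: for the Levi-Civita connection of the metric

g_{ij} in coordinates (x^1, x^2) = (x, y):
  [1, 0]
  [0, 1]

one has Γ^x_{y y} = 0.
Γ^x_{y y} = (1/2) g^{xx} (∂_y g_{xy} + ∂_y g_{xy} - ∂_x g_{yy}) = (1/2)(1)((0) + (0) - (0)) = 0
This equals the proposed value 0.
True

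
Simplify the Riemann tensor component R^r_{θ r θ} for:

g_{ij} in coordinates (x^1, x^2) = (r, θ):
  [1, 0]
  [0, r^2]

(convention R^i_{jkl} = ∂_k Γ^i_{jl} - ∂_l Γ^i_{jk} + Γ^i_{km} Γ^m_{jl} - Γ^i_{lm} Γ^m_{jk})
Non-zero Christoffel symbols (Γ^k_{ij} = Γ^k_{ji}):
Γ^r_{θ θ} = -r
Γ^θ_{r θ} = 1/r
R^r_{θ r θ} = ∂_r Γ^r_{θ θ} - ∂_θ Γ^r_{θ r} + Γ^r_{r m} Γ^m_{θ θ} - Γ^r_{θ m} Γ^m_{θ r}
  = (-1) - (0) + (0) - (-1) = 0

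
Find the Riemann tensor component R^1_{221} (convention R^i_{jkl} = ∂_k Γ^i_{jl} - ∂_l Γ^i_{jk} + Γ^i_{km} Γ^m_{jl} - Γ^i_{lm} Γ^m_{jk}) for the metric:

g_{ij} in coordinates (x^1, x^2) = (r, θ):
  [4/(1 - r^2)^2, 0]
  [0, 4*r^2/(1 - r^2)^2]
Non-zero Christoffel symbols (Γ^k_{ij} = Γ^k_{ji}):
Γ^r_{r r} = 2*r/(1 - r^2)
Γ^r_{θ θ} = (r^3 + r)/(r^2 - 1)
Γ^θ_{r θ} = (-r^2 - 1)/(r^3 - r)
R^r_{θ θ r} = ∂_θ Γ^r_{θ r} - ∂_r Γ^r_{θ θ} + Γ^r_{θ m} Γ^m_{θ r} - Γ^r_{r m} Γ^m_{θ θ}
  = (0) - ((r^4 - 4*r^2 - 1)/(r^2 - 1)^2) + (-(r^2 + 1)^2/(r^2 - 1)^2) - (-2*r^2*(r^2 + 1)/(r^2 - 1)^2) = 4*r^2/(r^2 - 1)^2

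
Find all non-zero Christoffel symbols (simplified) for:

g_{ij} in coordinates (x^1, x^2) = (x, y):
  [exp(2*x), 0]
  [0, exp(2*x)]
Using Γ^k_{ij} = (1/2) g^{km} (∂_i g_{mj} + ∂_j g_{mi} - ∂_m g_{ij}); the metric is diagonal, so only the m = k term contributes.
Non-zero symbols (using the symmetry Γ^k_{ij} = Γ^k_{ji}):
Γ^x_{x x} = (1/2) g^{xx} (∂_x g_{xx} + ∂_x g_{xx} - ∂_x g_{xx}) = (1/2)(exp(-2*x))((2*exp(2*x)) + (2*exp(2*x)) - (2*exp(2*x))) = 1
Γ^x_{y y} = (1/2) g^{xx} (∂_y g_{xy} + ∂_y g_{xy} - ∂_x g_{yy}) = (1/2)(exp(-2*x))((0) + (0) - (2*exp(2*x))) = -1
Γ^y_{x y} = (1/2) g^{yy} (∂_x g_{yy} + ∂_y g_{yx} - ∂_y g_{xy}) = (1/2)(exp(-2*x))((2*exp(2*x)) + (0) - (0)) = 1
All other Christoffel symbols are zero.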